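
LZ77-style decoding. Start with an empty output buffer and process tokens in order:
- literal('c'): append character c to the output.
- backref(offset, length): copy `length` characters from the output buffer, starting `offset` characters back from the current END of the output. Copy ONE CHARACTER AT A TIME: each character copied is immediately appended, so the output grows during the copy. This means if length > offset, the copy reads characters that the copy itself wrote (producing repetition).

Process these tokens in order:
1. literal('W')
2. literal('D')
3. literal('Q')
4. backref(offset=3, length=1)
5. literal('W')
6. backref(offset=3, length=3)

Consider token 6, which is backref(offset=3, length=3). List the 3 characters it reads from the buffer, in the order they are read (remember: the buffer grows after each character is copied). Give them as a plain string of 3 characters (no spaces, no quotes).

Token 1: literal('W'). Output: "W"
Token 2: literal('D'). Output: "WD"
Token 3: literal('Q'). Output: "WDQ"
Token 4: backref(off=3, len=1). Copied 'W' from pos 0. Output: "WDQW"
Token 5: literal('W'). Output: "WDQWW"
Token 6: backref(off=3, len=3). Buffer before: "WDQWW" (len 5)
  byte 1: read out[2]='Q', append. Buffer now: "WDQWWQ"
  byte 2: read out[3]='W', append. Buffer now: "WDQWWQW"
  byte 3: read out[4]='W', append. Buffer now: "WDQWWQWW"

Answer: QWW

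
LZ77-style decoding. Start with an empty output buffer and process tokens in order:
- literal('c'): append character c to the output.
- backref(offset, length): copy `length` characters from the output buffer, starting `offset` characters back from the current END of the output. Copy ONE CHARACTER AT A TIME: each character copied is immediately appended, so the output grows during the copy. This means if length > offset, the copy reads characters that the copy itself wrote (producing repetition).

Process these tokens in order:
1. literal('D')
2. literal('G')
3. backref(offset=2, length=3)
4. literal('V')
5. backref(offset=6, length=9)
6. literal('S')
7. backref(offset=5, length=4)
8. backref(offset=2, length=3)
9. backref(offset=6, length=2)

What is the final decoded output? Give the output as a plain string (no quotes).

Token 1: literal('D'). Output: "D"
Token 2: literal('G'). Output: "DG"
Token 3: backref(off=2, len=3) (overlapping!). Copied 'DGD' from pos 0. Output: "DGDGD"
Token 4: literal('V'). Output: "DGDGDV"
Token 5: backref(off=6, len=9) (overlapping!). Copied 'DGDGDVDGD' from pos 0. Output: "DGDGDVDGDGDVDGD"
Token 6: literal('S'). Output: "DGDGDVDGDGDVDGDS"
Token 7: backref(off=5, len=4). Copied 'VDGD' from pos 11. Output: "DGDGDVDGDGDVDGDSVDGD"
Token 8: backref(off=2, len=3) (overlapping!). Copied 'GDG' from pos 18. Output: "DGDGDVDGDGDVDGDSVDGDGDG"
Token 9: backref(off=6, len=2). Copied 'DG' from pos 17. Output: "DGDGDVDGDGDVDGDSVDGDGDGDG"

Answer: DGDGDVDGDGDVDGDSVDGDGDGDG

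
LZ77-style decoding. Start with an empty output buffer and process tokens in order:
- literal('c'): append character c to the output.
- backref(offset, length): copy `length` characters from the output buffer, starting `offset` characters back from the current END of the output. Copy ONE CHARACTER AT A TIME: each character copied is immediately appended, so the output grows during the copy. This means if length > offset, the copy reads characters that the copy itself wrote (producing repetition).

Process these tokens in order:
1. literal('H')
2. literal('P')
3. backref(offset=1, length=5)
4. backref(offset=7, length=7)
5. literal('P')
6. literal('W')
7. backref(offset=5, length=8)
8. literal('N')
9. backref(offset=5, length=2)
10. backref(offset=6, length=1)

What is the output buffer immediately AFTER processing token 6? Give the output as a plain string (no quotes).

Token 1: literal('H'). Output: "H"
Token 2: literal('P'). Output: "HP"
Token 3: backref(off=1, len=5) (overlapping!). Copied 'PPPPP' from pos 1. Output: "HPPPPPP"
Token 4: backref(off=7, len=7). Copied 'HPPPPPP' from pos 0. Output: "HPPPPPPHPPPPPP"
Token 5: literal('P'). Output: "HPPPPPPHPPPPPPP"
Token 6: literal('W'). Output: "HPPPPPPHPPPPPPPW"

Answer: HPPPPPPHPPPPPPPW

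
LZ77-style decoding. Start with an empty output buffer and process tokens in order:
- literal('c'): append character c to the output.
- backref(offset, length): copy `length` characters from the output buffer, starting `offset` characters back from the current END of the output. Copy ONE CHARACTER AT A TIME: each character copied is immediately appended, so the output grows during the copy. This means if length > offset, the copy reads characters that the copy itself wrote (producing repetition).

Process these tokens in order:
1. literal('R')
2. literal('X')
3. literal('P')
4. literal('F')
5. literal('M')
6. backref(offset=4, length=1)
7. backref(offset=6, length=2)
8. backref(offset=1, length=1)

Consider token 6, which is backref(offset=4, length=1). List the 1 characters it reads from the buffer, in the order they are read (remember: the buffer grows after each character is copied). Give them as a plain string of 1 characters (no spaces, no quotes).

Answer: X

Derivation:
Token 1: literal('R'). Output: "R"
Token 2: literal('X'). Output: "RX"
Token 3: literal('P'). Output: "RXP"
Token 4: literal('F'). Output: "RXPF"
Token 5: literal('M'). Output: "RXPFM"
Token 6: backref(off=4, len=1). Buffer before: "RXPFM" (len 5)
  byte 1: read out[1]='X', append. Buffer now: "RXPFMX"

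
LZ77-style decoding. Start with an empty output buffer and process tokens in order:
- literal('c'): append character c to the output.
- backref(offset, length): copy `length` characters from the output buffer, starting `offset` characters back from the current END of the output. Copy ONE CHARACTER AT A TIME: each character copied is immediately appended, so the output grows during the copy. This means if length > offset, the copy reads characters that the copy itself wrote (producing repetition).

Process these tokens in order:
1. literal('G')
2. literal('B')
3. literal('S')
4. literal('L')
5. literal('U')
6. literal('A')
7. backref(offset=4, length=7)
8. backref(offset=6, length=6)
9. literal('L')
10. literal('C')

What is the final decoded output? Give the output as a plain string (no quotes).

Answer: GBSLUASLUASLULUASLULC

Derivation:
Token 1: literal('G'). Output: "G"
Token 2: literal('B'). Output: "GB"
Token 3: literal('S'). Output: "GBS"
Token 4: literal('L'). Output: "GBSL"
Token 5: literal('U'). Output: "GBSLU"
Token 6: literal('A'). Output: "GBSLUA"
Token 7: backref(off=4, len=7) (overlapping!). Copied 'SLUASLU' from pos 2. Output: "GBSLUASLUASLU"
Token 8: backref(off=6, len=6). Copied 'LUASLU' from pos 7. Output: "GBSLUASLUASLULUASLU"
Token 9: literal('L'). Output: "GBSLUASLUASLULUASLUL"
Token 10: literal('C'). Output: "GBSLUASLUASLULUASLULC"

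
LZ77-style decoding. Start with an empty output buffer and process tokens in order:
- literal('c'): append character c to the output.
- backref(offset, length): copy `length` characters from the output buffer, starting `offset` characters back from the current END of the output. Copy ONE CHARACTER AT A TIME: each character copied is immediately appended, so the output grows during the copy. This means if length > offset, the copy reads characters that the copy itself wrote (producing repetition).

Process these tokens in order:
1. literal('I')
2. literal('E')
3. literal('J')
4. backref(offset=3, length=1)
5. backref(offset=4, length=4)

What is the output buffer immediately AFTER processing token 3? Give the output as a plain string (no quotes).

Answer: IEJ

Derivation:
Token 1: literal('I'). Output: "I"
Token 2: literal('E'). Output: "IE"
Token 3: literal('J'). Output: "IEJ"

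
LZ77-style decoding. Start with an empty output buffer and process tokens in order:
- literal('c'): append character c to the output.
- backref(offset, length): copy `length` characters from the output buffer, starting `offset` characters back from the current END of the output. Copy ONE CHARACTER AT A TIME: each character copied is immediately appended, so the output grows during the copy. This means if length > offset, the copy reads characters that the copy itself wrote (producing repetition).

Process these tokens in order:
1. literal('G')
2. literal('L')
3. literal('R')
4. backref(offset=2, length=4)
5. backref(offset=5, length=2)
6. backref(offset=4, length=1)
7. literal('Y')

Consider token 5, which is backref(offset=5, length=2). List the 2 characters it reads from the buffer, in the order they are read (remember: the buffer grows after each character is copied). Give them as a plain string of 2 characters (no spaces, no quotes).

Token 1: literal('G'). Output: "G"
Token 2: literal('L'). Output: "GL"
Token 3: literal('R'). Output: "GLR"
Token 4: backref(off=2, len=4) (overlapping!). Copied 'LRLR' from pos 1. Output: "GLRLRLR"
Token 5: backref(off=5, len=2). Buffer before: "GLRLRLR" (len 7)
  byte 1: read out[2]='R', append. Buffer now: "GLRLRLRR"
  byte 2: read out[3]='L', append. Buffer now: "GLRLRLRRL"

Answer: RL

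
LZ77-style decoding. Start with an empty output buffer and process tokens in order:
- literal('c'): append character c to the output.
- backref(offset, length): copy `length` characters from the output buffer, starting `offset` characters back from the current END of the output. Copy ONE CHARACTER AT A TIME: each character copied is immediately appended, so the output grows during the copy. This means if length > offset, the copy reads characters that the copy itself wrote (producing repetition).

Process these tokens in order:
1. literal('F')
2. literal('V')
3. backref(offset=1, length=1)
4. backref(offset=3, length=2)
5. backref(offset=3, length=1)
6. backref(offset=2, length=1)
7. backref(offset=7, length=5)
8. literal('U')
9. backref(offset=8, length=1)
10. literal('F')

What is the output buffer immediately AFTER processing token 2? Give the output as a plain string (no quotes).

Token 1: literal('F'). Output: "F"
Token 2: literal('V'). Output: "FV"

Answer: FV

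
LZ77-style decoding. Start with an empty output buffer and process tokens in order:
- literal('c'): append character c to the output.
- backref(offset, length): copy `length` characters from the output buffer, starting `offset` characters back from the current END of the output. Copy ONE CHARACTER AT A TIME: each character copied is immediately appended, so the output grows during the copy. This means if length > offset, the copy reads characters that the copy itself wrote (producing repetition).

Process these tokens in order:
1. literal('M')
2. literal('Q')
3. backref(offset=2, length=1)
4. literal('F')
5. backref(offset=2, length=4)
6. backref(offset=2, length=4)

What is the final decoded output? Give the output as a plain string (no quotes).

Token 1: literal('M'). Output: "M"
Token 2: literal('Q'). Output: "MQ"
Token 3: backref(off=2, len=1). Copied 'M' from pos 0. Output: "MQM"
Token 4: literal('F'). Output: "MQMF"
Token 5: backref(off=2, len=4) (overlapping!). Copied 'MFMF' from pos 2. Output: "MQMFMFMF"
Token 6: backref(off=2, len=4) (overlapping!). Copied 'MFMF' from pos 6. Output: "MQMFMFMFMFMF"

Answer: MQMFMFMFMFMF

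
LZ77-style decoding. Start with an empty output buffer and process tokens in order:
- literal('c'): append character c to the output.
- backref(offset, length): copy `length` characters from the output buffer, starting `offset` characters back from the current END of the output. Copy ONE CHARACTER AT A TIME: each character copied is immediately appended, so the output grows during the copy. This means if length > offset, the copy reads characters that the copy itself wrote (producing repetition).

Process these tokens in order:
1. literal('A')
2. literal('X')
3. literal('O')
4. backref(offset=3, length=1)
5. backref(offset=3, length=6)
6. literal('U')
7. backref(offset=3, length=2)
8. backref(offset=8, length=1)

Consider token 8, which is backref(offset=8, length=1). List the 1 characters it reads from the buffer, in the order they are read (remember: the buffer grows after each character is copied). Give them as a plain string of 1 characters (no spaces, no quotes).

Answer: O

Derivation:
Token 1: literal('A'). Output: "A"
Token 2: literal('X'). Output: "AX"
Token 3: literal('O'). Output: "AXO"
Token 4: backref(off=3, len=1). Copied 'A' from pos 0. Output: "AXOA"
Token 5: backref(off=3, len=6) (overlapping!). Copied 'XOAXOA' from pos 1. Output: "AXOAXOAXOA"
Token 6: literal('U'). Output: "AXOAXOAXOAU"
Token 7: backref(off=3, len=2). Copied 'OA' from pos 8. Output: "AXOAXOAXOAUOA"
Token 8: backref(off=8, len=1). Buffer before: "AXOAXOAXOAUOA" (len 13)
  byte 1: read out[5]='O', append. Buffer now: "AXOAXOAXOAUOAO"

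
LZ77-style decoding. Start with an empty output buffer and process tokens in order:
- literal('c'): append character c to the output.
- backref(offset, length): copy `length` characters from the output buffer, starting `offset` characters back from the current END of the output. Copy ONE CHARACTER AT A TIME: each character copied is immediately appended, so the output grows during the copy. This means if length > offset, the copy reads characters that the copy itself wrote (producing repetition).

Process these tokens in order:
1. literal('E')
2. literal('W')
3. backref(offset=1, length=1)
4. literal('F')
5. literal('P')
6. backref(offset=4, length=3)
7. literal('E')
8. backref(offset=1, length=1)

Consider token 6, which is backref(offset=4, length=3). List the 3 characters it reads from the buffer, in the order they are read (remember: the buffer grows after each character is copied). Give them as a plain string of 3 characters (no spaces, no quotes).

Answer: WWF

Derivation:
Token 1: literal('E'). Output: "E"
Token 2: literal('W'). Output: "EW"
Token 3: backref(off=1, len=1). Copied 'W' from pos 1. Output: "EWW"
Token 4: literal('F'). Output: "EWWF"
Token 5: literal('P'). Output: "EWWFP"
Token 6: backref(off=4, len=3). Buffer before: "EWWFP" (len 5)
  byte 1: read out[1]='W', append. Buffer now: "EWWFPW"
  byte 2: read out[2]='W', append. Buffer now: "EWWFPWW"
  byte 3: read out[3]='F', append. Buffer now: "EWWFPWWF"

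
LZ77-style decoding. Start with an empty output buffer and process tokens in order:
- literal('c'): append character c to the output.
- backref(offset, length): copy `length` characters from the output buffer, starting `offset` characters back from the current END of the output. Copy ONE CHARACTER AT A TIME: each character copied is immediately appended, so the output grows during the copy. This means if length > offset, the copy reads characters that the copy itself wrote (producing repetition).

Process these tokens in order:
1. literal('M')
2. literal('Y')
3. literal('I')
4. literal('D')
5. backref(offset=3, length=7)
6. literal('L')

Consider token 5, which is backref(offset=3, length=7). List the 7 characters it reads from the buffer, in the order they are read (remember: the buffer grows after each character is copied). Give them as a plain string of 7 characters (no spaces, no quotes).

Token 1: literal('M'). Output: "M"
Token 2: literal('Y'). Output: "MY"
Token 3: literal('I'). Output: "MYI"
Token 4: literal('D'). Output: "MYID"
Token 5: backref(off=3, len=7). Buffer before: "MYID" (len 4)
  byte 1: read out[1]='Y', append. Buffer now: "MYIDY"
  byte 2: read out[2]='I', append. Buffer now: "MYIDYI"
  byte 3: read out[3]='D', append. Buffer now: "MYIDYID"
  byte 4: read out[4]='Y', append. Buffer now: "MYIDYIDY"
  byte 5: read out[5]='I', append. Buffer now: "MYIDYIDYI"
  byte 6: read out[6]='D', append. Buffer now: "MYIDYIDYID"
  byte 7: read out[7]='Y', append. Buffer now: "MYIDYIDYIDY"

Answer: YIDYIDY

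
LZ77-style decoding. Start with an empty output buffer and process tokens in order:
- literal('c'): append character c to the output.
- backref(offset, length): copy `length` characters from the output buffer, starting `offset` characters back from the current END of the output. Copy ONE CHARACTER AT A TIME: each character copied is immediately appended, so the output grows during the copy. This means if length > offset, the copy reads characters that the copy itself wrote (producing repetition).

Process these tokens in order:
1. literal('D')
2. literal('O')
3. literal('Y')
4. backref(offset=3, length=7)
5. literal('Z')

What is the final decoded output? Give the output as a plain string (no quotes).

Token 1: literal('D'). Output: "D"
Token 2: literal('O'). Output: "DO"
Token 3: literal('Y'). Output: "DOY"
Token 4: backref(off=3, len=7) (overlapping!). Copied 'DOYDOYD' from pos 0. Output: "DOYDOYDOYD"
Token 5: literal('Z'). Output: "DOYDOYDOYDZ"

Answer: DOYDOYDOYDZ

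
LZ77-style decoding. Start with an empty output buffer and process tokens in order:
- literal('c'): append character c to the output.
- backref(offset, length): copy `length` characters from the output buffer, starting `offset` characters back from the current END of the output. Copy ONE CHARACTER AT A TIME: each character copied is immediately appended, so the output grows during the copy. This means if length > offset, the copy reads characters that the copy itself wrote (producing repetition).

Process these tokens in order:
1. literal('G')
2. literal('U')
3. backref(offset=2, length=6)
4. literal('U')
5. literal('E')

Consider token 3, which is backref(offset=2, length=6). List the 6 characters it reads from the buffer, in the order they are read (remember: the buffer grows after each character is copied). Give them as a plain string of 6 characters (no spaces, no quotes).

Token 1: literal('G'). Output: "G"
Token 2: literal('U'). Output: "GU"
Token 3: backref(off=2, len=6). Buffer before: "GU" (len 2)
  byte 1: read out[0]='G', append. Buffer now: "GUG"
  byte 2: read out[1]='U', append. Buffer now: "GUGU"
  byte 3: read out[2]='G', append. Buffer now: "GUGUG"
  byte 4: read out[3]='U', append. Buffer now: "GUGUGU"
  byte 5: read out[4]='G', append. Buffer now: "GUGUGUG"
  byte 6: read out[5]='U', append. Buffer now: "GUGUGUGU"

Answer: GUGUGU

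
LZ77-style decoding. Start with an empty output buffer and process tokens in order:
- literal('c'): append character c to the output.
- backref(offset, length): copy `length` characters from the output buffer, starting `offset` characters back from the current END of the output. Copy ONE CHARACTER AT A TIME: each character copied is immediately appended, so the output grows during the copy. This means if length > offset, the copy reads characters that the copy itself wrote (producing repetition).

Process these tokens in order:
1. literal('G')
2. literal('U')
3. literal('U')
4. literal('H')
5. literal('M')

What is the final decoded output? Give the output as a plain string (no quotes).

Answer: GUUHM

Derivation:
Token 1: literal('G'). Output: "G"
Token 2: literal('U'). Output: "GU"
Token 3: literal('U'). Output: "GUU"
Token 4: literal('H'). Output: "GUUH"
Token 5: literal('M'). Output: "GUUHM"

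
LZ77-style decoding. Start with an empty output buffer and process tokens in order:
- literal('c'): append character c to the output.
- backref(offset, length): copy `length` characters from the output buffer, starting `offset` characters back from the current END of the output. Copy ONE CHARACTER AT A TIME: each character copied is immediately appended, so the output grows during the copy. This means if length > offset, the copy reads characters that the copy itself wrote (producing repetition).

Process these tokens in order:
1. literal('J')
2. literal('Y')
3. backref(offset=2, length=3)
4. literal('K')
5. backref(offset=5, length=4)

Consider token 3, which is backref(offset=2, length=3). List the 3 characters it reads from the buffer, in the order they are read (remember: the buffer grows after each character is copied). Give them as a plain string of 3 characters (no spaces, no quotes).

Token 1: literal('J'). Output: "J"
Token 2: literal('Y'). Output: "JY"
Token 3: backref(off=2, len=3). Buffer before: "JY" (len 2)
  byte 1: read out[0]='J', append. Buffer now: "JYJ"
  byte 2: read out[1]='Y', append. Buffer now: "JYJY"
  byte 3: read out[2]='J', append. Buffer now: "JYJYJ"

Answer: JYJ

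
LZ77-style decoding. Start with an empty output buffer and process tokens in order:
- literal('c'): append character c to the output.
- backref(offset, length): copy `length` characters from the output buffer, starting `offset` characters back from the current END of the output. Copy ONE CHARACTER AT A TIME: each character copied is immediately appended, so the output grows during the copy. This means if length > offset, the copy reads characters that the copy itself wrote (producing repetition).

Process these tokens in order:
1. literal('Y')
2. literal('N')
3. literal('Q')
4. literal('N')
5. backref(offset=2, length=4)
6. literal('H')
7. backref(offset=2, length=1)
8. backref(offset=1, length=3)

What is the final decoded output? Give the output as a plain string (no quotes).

Answer: YNQNQNQNHNNNN

Derivation:
Token 1: literal('Y'). Output: "Y"
Token 2: literal('N'). Output: "YN"
Token 3: literal('Q'). Output: "YNQ"
Token 4: literal('N'). Output: "YNQN"
Token 5: backref(off=2, len=4) (overlapping!). Copied 'QNQN' from pos 2. Output: "YNQNQNQN"
Token 6: literal('H'). Output: "YNQNQNQNH"
Token 7: backref(off=2, len=1). Copied 'N' from pos 7. Output: "YNQNQNQNHN"
Token 8: backref(off=1, len=3) (overlapping!). Copied 'NNN' from pos 9. Output: "YNQNQNQNHNNNN"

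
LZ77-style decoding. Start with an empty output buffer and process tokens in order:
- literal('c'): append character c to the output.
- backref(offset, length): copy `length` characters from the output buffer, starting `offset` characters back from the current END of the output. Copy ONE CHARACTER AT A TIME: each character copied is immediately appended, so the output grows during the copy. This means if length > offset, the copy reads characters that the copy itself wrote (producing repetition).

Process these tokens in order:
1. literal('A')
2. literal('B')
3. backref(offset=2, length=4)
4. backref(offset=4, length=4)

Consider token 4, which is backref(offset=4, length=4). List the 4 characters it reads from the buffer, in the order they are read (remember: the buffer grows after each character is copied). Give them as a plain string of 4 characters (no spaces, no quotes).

Answer: ABAB

Derivation:
Token 1: literal('A'). Output: "A"
Token 2: literal('B'). Output: "AB"
Token 3: backref(off=2, len=4) (overlapping!). Copied 'ABAB' from pos 0. Output: "ABABAB"
Token 4: backref(off=4, len=4). Buffer before: "ABABAB" (len 6)
  byte 1: read out[2]='A', append. Buffer now: "ABABABA"
  byte 2: read out[3]='B', append. Buffer now: "ABABABAB"
  byte 3: read out[4]='A', append. Buffer now: "ABABABABA"
  byte 4: read out[5]='B', append. Buffer now: "ABABABABAB"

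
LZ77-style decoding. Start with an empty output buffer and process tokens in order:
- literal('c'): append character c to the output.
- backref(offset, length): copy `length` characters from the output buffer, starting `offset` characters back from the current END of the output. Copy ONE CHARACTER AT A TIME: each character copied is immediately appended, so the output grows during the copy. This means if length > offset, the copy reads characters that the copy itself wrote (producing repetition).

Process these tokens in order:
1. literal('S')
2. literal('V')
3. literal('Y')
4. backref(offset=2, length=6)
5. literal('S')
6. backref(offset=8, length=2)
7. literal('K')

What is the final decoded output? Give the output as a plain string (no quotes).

Token 1: literal('S'). Output: "S"
Token 2: literal('V'). Output: "SV"
Token 3: literal('Y'). Output: "SVY"
Token 4: backref(off=2, len=6) (overlapping!). Copied 'VYVYVY' from pos 1. Output: "SVYVYVYVY"
Token 5: literal('S'). Output: "SVYVYVYVYS"
Token 6: backref(off=8, len=2). Copied 'YV' from pos 2. Output: "SVYVYVYVYSYV"
Token 7: literal('K'). Output: "SVYVYVYVYSYVK"

Answer: SVYVYVYVYSYVK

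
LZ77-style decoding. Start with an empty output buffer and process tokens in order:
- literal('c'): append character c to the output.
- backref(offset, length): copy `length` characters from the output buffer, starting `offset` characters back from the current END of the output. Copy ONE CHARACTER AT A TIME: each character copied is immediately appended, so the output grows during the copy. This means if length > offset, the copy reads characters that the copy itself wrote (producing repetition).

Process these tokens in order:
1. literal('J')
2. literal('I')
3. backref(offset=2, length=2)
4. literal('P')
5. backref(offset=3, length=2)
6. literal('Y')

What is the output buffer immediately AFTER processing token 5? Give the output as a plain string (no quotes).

Token 1: literal('J'). Output: "J"
Token 2: literal('I'). Output: "JI"
Token 3: backref(off=2, len=2). Copied 'JI' from pos 0. Output: "JIJI"
Token 4: literal('P'). Output: "JIJIP"
Token 5: backref(off=3, len=2). Copied 'JI' from pos 2. Output: "JIJIPJI"

Answer: JIJIPJI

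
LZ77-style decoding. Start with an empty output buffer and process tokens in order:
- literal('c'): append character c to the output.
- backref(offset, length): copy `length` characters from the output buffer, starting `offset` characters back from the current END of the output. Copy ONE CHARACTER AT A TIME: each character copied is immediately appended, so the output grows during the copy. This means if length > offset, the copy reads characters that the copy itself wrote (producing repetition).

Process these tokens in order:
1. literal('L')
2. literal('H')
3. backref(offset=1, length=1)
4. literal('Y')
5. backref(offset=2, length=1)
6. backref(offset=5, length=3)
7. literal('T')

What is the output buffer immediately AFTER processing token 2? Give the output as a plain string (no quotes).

Token 1: literal('L'). Output: "L"
Token 2: literal('H'). Output: "LH"

Answer: LH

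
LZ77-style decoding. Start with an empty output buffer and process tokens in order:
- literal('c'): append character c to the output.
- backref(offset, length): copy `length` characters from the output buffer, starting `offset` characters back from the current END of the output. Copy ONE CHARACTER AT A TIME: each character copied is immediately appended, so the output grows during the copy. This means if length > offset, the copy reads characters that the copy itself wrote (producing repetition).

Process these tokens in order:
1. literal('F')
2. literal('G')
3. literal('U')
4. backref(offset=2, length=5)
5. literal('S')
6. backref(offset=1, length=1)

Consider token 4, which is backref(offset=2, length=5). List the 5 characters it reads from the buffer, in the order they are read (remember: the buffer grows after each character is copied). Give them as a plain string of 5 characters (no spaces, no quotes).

Answer: GUGUG

Derivation:
Token 1: literal('F'). Output: "F"
Token 2: literal('G'). Output: "FG"
Token 3: literal('U'). Output: "FGU"
Token 4: backref(off=2, len=5). Buffer before: "FGU" (len 3)
  byte 1: read out[1]='G', append. Buffer now: "FGUG"
  byte 2: read out[2]='U', append. Buffer now: "FGUGU"
  byte 3: read out[3]='G', append. Buffer now: "FGUGUG"
  byte 4: read out[4]='U', append. Buffer now: "FGUGUGU"
  byte 5: read out[5]='G', append. Buffer now: "FGUGUGUG"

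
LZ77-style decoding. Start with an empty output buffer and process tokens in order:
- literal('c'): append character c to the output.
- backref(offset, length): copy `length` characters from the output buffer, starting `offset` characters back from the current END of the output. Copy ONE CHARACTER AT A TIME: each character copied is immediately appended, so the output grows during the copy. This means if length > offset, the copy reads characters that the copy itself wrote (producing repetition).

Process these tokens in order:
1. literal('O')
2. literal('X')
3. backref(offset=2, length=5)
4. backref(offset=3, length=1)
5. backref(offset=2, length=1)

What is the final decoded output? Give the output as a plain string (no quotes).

Answer: OXOXOXOOO

Derivation:
Token 1: literal('O'). Output: "O"
Token 2: literal('X'). Output: "OX"
Token 3: backref(off=2, len=5) (overlapping!). Copied 'OXOXO' from pos 0. Output: "OXOXOXO"
Token 4: backref(off=3, len=1). Copied 'O' from pos 4. Output: "OXOXOXOO"
Token 5: backref(off=2, len=1). Copied 'O' from pos 6. Output: "OXOXOXOOO"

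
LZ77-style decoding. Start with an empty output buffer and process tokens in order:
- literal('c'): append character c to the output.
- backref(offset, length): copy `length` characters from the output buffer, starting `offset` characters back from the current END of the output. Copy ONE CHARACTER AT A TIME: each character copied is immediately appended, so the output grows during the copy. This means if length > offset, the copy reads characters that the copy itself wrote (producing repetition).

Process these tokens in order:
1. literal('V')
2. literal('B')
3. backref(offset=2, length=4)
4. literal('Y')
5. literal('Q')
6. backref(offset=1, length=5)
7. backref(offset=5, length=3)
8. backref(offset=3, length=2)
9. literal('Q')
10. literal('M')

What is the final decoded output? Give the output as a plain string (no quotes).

Answer: VBVBVBYQQQQQQQQQQQQM

Derivation:
Token 1: literal('V'). Output: "V"
Token 2: literal('B'). Output: "VB"
Token 3: backref(off=2, len=4) (overlapping!). Copied 'VBVB' from pos 0. Output: "VBVBVB"
Token 4: literal('Y'). Output: "VBVBVBY"
Token 5: literal('Q'). Output: "VBVBVBYQ"
Token 6: backref(off=1, len=5) (overlapping!). Copied 'QQQQQ' from pos 7. Output: "VBVBVBYQQQQQQ"
Token 7: backref(off=5, len=3). Copied 'QQQ' from pos 8. Output: "VBVBVBYQQQQQQQQQ"
Token 8: backref(off=3, len=2). Copied 'QQ' from pos 13. Output: "VBVBVBYQQQQQQQQQQQ"
Token 9: literal('Q'). Output: "VBVBVBYQQQQQQQQQQQQ"
Token 10: literal('M'). Output: "VBVBVBYQQQQQQQQQQQQM"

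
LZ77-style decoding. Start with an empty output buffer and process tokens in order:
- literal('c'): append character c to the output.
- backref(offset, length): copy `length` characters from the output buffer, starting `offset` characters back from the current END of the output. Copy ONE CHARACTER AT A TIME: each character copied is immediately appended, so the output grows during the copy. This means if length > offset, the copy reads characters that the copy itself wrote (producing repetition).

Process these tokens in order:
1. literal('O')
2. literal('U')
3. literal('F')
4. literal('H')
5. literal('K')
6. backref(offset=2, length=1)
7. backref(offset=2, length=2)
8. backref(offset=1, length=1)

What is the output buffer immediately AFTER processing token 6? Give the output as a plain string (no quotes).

Answer: OUFHKH

Derivation:
Token 1: literal('O'). Output: "O"
Token 2: literal('U'). Output: "OU"
Token 3: literal('F'). Output: "OUF"
Token 4: literal('H'). Output: "OUFH"
Token 5: literal('K'). Output: "OUFHK"
Token 6: backref(off=2, len=1). Copied 'H' from pos 3. Output: "OUFHKH"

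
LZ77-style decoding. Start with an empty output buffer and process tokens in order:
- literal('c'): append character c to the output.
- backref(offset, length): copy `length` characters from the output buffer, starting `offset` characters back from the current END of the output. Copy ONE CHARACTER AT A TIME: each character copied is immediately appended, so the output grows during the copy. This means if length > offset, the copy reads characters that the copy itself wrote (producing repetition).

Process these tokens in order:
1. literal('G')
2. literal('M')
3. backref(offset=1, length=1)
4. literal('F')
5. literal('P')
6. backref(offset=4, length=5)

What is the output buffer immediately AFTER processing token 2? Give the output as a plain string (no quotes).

Token 1: literal('G'). Output: "G"
Token 2: literal('M'). Output: "GM"

Answer: GM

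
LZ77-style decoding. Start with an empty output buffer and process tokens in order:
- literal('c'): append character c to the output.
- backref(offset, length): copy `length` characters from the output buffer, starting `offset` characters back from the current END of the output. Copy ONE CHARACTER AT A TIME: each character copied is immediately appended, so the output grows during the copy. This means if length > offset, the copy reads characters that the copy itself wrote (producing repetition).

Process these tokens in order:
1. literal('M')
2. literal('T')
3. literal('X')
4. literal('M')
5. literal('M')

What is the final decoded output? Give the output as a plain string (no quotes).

Answer: MTXMM

Derivation:
Token 1: literal('M'). Output: "M"
Token 2: literal('T'). Output: "MT"
Token 3: literal('X'). Output: "MTX"
Token 4: literal('M'). Output: "MTXM"
Token 5: literal('M'). Output: "MTXMM"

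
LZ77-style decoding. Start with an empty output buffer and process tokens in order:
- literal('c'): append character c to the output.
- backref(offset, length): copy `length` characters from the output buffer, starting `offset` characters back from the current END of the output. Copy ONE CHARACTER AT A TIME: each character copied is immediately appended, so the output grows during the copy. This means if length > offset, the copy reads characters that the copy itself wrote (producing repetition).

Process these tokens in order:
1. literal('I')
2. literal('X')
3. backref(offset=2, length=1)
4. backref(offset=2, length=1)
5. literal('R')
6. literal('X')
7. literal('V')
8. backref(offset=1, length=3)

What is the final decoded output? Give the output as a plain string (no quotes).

Token 1: literal('I'). Output: "I"
Token 2: literal('X'). Output: "IX"
Token 3: backref(off=2, len=1). Copied 'I' from pos 0. Output: "IXI"
Token 4: backref(off=2, len=1). Copied 'X' from pos 1. Output: "IXIX"
Token 5: literal('R'). Output: "IXIXR"
Token 6: literal('X'). Output: "IXIXRX"
Token 7: literal('V'). Output: "IXIXRXV"
Token 8: backref(off=1, len=3) (overlapping!). Copied 'VVV' from pos 6. Output: "IXIXRXVVVV"

Answer: IXIXRXVVVV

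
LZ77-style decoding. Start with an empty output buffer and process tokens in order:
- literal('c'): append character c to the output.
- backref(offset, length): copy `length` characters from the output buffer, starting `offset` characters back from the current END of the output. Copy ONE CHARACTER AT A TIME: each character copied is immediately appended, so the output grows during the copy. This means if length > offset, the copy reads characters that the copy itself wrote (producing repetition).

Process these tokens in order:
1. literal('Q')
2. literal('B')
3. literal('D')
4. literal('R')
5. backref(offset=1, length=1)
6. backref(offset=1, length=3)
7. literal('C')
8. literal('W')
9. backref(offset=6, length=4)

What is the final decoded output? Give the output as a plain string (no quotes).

Token 1: literal('Q'). Output: "Q"
Token 2: literal('B'). Output: "QB"
Token 3: literal('D'). Output: "QBD"
Token 4: literal('R'). Output: "QBDR"
Token 5: backref(off=1, len=1). Copied 'R' from pos 3. Output: "QBDRR"
Token 6: backref(off=1, len=3) (overlapping!). Copied 'RRR' from pos 4. Output: "QBDRRRRR"
Token 7: literal('C'). Output: "QBDRRRRRC"
Token 8: literal('W'). Output: "QBDRRRRRCW"
Token 9: backref(off=6, len=4). Copied 'RRRR' from pos 4. Output: "QBDRRRRRCWRRRR"

Answer: QBDRRRRRCWRRRR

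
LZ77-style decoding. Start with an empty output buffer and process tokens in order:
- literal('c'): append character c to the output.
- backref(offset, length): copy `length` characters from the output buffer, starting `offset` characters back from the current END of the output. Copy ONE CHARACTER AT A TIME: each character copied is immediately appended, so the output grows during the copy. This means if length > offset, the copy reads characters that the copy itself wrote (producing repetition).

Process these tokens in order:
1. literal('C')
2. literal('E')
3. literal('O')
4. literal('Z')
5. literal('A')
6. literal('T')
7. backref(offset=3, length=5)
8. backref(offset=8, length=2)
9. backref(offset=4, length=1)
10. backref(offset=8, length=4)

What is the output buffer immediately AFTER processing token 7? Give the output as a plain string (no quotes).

Token 1: literal('C'). Output: "C"
Token 2: literal('E'). Output: "CE"
Token 3: literal('O'). Output: "CEO"
Token 4: literal('Z'). Output: "CEOZ"
Token 5: literal('A'). Output: "CEOZA"
Token 6: literal('T'). Output: "CEOZAT"
Token 7: backref(off=3, len=5) (overlapping!). Copied 'ZATZA' from pos 3. Output: "CEOZATZATZA"

Answer: CEOZATZATZA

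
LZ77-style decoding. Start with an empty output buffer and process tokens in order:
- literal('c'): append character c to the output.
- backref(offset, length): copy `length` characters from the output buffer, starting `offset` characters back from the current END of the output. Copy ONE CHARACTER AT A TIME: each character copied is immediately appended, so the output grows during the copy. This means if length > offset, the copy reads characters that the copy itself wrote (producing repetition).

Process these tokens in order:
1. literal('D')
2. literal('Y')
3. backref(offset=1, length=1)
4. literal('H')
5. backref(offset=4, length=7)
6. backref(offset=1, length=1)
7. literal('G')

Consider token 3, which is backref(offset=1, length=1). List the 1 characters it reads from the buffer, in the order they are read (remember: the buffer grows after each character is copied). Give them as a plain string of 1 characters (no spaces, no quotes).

Token 1: literal('D'). Output: "D"
Token 2: literal('Y'). Output: "DY"
Token 3: backref(off=1, len=1). Buffer before: "DY" (len 2)
  byte 1: read out[1]='Y', append. Buffer now: "DYY"

Answer: Y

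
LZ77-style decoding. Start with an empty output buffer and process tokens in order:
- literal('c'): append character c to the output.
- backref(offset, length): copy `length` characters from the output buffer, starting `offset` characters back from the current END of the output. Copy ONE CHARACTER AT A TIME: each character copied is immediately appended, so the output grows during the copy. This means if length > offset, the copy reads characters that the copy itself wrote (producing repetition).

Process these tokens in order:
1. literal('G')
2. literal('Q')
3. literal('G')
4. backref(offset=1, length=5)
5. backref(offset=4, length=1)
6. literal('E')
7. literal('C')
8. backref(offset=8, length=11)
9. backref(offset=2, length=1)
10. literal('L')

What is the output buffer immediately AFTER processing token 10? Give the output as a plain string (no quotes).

Answer: GQGGGGGGGECGGGGGGECGGGGL

Derivation:
Token 1: literal('G'). Output: "G"
Token 2: literal('Q'). Output: "GQ"
Token 3: literal('G'). Output: "GQG"
Token 4: backref(off=1, len=5) (overlapping!). Copied 'GGGGG' from pos 2. Output: "GQGGGGGG"
Token 5: backref(off=4, len=1). Copied 'G' from pos 4. Output: "GQGGGGGGG"
Token 6: literal('E'). Output: "GQGGGGGGGE"
Token 7: literal('C'). Output: "GQGGGGGGGEC"
Token 8: backref(off=8, len=11) (overlapping!). Copied 'GGGGGGECGGG' from pos 3. Output: "GQGGGGGGGECGGGGGGECGGG"
Token 9: backref(off=2, len=1). Copied 'G' from pos 20. Output: "GQGGGGGGGECGGGGGGECGGGG"
Token 10: literal('L'). Output: "GQGGGGGGGECGGGGGGECGGGGL"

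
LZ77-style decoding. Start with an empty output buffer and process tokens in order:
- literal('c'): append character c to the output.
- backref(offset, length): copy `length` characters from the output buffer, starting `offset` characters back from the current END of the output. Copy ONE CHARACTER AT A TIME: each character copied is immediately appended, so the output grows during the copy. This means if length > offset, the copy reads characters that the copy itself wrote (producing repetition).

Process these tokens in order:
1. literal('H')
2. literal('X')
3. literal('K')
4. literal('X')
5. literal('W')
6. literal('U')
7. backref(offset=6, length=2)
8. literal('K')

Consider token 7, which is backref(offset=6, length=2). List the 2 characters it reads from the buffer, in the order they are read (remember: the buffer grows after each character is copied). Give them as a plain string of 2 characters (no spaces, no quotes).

Answer: HX

Derivation:
Token 1: literal('H'). Output: "H"
Token 2: literal('X'). Output: "HX"
Token 3: literal('K'). Output: "HXK"
Token 4: literal('X'). Output: "HXKX"
Token 5: literal('W'). Output: "HXKXW"
Token 6: literal('U'). Output: "HXKXWU"
Token 7: backref(off=6, len=2). Buffer before: "HXKXWU" (len 6)
  byte 1: read out[0]='H', append. Buffer now: "HXKXWUH"
  byte 2: read out[1]='X', append. Buffer now: "HXKXWUHX"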